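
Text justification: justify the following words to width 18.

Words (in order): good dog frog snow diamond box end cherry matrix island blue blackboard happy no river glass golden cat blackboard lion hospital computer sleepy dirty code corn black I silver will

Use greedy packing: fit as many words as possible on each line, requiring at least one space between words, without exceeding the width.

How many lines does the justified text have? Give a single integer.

Answer: 12

Derivation:
Line 1: ['good', 'dog', 'frog', 'snow'] (min_width=18, slack=0)
Line 2: ['diamond', 'box', 'end'] (min_width=15, slack=3)
Line 3: ['cherry', 'matrix'] (min_width=13, slack=5)
Line 4: ['island', 'blue'] (min_width=11, slack=7)
Line 5: ['blackboard', 'happy'] (min_width=16, slack=2)
Line 6: ['no', 'river', 'glass'] (min_width=14, slack=4)
Line 7: ['golden', 'cat'] (min_width=10, slack=8)
Line 8: ['blackboard', 'lion'] (min_width=15, slack=3)
Line 9: ['hospital', 'computer'] (min_width=17, slack=1)
Line 10: ['sleepy', 'dirty', 'code'] (min_width=17, slack=1)
Line 11: ['corn', 'black', 'I'] (min_width=12, slack=6)
Line 12: ['silver', 'will'] (min_width=11, slack=7)
Total lines: 12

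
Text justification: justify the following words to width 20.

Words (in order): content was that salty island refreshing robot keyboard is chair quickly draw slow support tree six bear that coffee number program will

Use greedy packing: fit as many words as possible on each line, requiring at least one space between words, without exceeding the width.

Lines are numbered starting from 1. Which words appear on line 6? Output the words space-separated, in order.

Answer: support tree six

Derivation:
Line 1: ['content', 'was', 'that'] (min_width=16, slack=4)
Line 2: ['salty', 'island'] (min_width=12, slack=8)
Line 3: ['refreshing', 'robot'] (min_width=16, slack=4)
Line 4: ['keyboard', 'is', 'chair'] (min_width=17, slack=3)
Line 5: ['quickly', 'draw', 'slow'] (min_width=17, slack=3)
Line 6: ['support', 'tree', 'six'] (min_width=16, slack=4)
Line 7: ['bear', 'that', 'coffee'] (min_width=16, slack=4)
Line 8: ['number', 'program', 'will'] (min_width=19, slack=1)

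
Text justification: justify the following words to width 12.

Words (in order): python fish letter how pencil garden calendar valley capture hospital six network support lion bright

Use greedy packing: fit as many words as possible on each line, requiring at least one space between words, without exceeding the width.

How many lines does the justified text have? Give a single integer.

Line 1: ['python', 'fish'] (min_width=11, slack=1)
Line 2: ['letter', 'how'] (min_width=10, slack=2)
Line 3: ['pencil'] (min_width=6, slack=6)
Line 4: ['garden'] (min_width=6, slack=6)
Line 5: ['calendar'] (min_width=8, slack=4)
Line 6: ['valley'] (min_width=6, slack=6)
Line 7: ['capture'] (min_width=7, slack=5)
Line 8: ['hospital', 'six'] (min_width=12, slack=0)
Line 9: ['network'] (min_width=7, slack=5)
Line 10: ['support', 'lion'] (min_width=12, slack=0)
Line 11: ['bright'] (min_width=6, slack=6)
Total lines: 11

Answer: 11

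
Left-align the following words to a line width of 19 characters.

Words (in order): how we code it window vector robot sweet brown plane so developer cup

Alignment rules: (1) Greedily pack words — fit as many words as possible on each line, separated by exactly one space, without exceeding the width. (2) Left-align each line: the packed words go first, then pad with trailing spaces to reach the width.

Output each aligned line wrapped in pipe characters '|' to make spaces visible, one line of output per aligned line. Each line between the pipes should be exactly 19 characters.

Line 1: ['how', 'we', 'code', 'it'] (min_width=14, slack=5)
Line 2: ['window', 'vector', 'robot'] (min_width=19, slack=0)
Line 3: ['sweet', 'brown', 'plane'] (min_width=17, slack=2)
Line 4: ['so', 'developer', 'cup'] (min_width=16, slack=3)

Answer: |how we code it     |
|window vector robot|
|sweet brown plane  |
|so developer cup   |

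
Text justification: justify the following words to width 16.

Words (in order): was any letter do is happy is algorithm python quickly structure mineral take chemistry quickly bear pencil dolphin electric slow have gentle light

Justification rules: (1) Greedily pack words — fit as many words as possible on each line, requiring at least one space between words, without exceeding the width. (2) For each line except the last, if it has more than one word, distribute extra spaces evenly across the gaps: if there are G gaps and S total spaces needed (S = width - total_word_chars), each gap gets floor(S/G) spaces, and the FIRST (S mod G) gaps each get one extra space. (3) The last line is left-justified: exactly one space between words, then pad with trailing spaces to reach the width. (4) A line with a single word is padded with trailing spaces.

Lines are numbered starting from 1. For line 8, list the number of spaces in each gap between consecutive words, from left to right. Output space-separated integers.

Line 1: ['was', 'any', 'letter'] (min_width=14, slack=2)
Line 2: ['do', 'is', 'happy', 'is'] (min_width=14, slack=2)
Line 3: ['algorithm', 'python'] (min_width=16, slack=0)
Line 4: ['quickly'] (min_width=7, slack=9)
Line 5: ['structure'] (min_width=9, slack=7)
Line 6: ['mineral', 'take'] (min_width=12, slack=4)
Line 7: ['chemistry'] (min_width=9, slack=7)
Line 8: ['quickly', 'bear'] (min_width=12, slack=4)
Line 9: ['pencil', 'dolphin'] (min_width=14, slack=2)
Line 10: ['electric', 'slow'] (min_width=13, slack=3)
Line 11: ['have', 'gentle'] (min_width=11, slack=5)
Line 12: ['light'] (min_width=5, slack=11)

Answer: 5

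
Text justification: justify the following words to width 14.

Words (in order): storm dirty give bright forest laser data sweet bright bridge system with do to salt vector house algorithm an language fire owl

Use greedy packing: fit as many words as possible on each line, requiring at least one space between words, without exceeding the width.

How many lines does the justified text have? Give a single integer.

Answer: 11

Derivation:
Line 1: ['storm', 'dirty'] (min_width=11, slack=3)
Line 2: ['give', 'bright'] (min_width=11, slack=3)
Line 3: ['forest', 'laser'] (min_width=12, slack=2)
Line 4: ['data', 'sweet'] (min_width=10, slack=4)
Line 5: ['bright', 'bridge'] (min_width=13, slack=1)
Line 6: ['system', 'with', 'do'] (min_width=14, slack=0)
Line 7: ['to', 'salt', 'vector'] (min_width=14, slack=0)
Line 8: ['house'] (min_width=5, slack=9)
Line 9: ['algorithm', 'an'] (min_width=12, slack=2)
Line 10: ['language', 'fire'] (min_width=13, slack=1)
Line 11: ['owl'] (min_width=3, slack=11)
Total lines: 11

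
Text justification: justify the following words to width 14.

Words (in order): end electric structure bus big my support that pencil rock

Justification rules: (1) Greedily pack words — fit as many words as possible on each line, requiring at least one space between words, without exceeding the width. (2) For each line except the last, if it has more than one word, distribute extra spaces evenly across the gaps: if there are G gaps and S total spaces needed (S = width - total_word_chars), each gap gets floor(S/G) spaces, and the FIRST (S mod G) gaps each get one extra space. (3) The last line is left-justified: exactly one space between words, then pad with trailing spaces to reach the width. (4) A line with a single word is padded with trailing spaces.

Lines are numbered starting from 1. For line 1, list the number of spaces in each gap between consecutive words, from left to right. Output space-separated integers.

Answer: 3

Derivation:
Line 1: ['end', 'electric'] (min_width=12, slack=2)
Line 2: ['structure', 'bus'] (min_width=13, slack=1)
Line 3: ['big', 'my', 'support'] (min_width=14, slack=0)
Line 4: ['that', 'pencil'] (min_width=11, slack=3)
Line 5: ['rock'] (min_width=4, slack=10)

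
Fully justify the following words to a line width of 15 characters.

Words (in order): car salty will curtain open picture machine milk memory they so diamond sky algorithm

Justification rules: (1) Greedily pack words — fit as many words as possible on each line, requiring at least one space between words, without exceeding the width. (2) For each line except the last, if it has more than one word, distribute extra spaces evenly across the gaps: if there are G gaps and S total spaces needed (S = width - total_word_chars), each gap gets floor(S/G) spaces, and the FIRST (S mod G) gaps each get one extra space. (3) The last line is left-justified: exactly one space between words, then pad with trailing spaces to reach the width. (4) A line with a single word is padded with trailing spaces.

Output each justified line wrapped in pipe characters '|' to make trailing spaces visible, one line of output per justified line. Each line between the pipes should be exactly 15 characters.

Answer: |car  salty will|
|curtain    open|
|picture machine|
|milk     memory|
|they so diamond|
|sky algorithm  |

Derivation:
Line 1: ['car', 'salty', 'will'] (min_width=14, slack=1)
Line 2: ['curtain', 'open'] (min_width=12, slack=3)
Line 3: ['picture', 'machine'] (min_width=15, slack=0)
Line 4: ['milk', 'memory'] (min_width=11, slack=4)
Line 5: ['they', 'so', 'diamond'] (min_width=15, slack=0)
Line 6: ['sky', 'algorithm'] (min_width=13, slack=2)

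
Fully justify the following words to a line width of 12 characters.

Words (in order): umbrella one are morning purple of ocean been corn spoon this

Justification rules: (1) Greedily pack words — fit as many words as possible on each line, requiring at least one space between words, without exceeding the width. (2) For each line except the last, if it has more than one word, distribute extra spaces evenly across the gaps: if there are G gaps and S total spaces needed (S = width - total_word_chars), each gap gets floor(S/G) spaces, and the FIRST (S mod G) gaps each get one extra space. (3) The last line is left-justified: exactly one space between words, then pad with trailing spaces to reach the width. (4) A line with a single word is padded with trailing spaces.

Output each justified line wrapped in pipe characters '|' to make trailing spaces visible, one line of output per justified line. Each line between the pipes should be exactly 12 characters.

Line 1: ['umbrella', 'one'] (min_width=12, slack=0)
Line 2: ['are', 'morning'] (min_width=11, slack=1)
Line 3: ['purple', 'of'] (min_width=9, slack=3)
Line 4: ['ocean', 'been'] (min_width=10, slack=2)
Line 5: ['corn', 'spoon'] (min_width=10, slack=2)
Line 6: ['this'] (min_width=4, slack=8)

Answer: |umbrella one|
|are  morning|
|purple    of|
|ocean   been|
|corn   spoon|
|this        |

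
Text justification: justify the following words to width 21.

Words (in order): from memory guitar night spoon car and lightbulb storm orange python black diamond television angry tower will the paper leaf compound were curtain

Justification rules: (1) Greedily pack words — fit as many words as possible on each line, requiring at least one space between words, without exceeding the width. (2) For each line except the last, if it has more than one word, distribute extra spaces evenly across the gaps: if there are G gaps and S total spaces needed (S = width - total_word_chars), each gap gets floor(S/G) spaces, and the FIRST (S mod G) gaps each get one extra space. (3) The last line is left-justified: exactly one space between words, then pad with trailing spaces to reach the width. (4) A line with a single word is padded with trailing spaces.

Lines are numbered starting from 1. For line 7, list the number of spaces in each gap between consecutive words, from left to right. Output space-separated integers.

Line 1: ['from', 'memory', 'guitar'] (min_width=18, slack=3)
Line 2: ['night', 'spoon', 'car', 'and'] (min_width=19, slack=2)
Line 3: ['lightbulb', 'storm'] (min_width=15, slack=6)
Line 4: ['orange', 'python', 'black'] (min_width=19, slack=2)
Line 5: ['diamond', 'television'] (min_width=18, slack=3)
Line 6: ['angry', 'tower', 'will', 'the'] (min_width=20, slack=1)
Line 7: ['paper', 'leaf', 'compound'] (min_width=19, slack=2)
Line 8: ['were', 'curtain'] (min_width=12, slack=9)

Answer: 2 2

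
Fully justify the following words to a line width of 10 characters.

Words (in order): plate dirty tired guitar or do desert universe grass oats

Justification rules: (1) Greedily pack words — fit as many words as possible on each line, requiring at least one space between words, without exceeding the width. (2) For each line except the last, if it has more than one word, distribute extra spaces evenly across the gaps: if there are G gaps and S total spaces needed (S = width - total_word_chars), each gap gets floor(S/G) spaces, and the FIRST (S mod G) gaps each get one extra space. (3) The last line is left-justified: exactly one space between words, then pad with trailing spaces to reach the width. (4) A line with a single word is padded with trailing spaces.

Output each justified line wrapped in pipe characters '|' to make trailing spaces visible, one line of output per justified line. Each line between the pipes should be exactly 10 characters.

Answer: |plate     |
|dirty     |
|tired     |
|guitar  or|
|do  desert|
|universe  |
|grass oats|

Derivation:
Line 1: ['plate'] (min_width=5, slack=5)
Line 2: ['dirty'] (min_width=5, slack=5)
Line 3: ['tired'] (min_width=5, slack=5)
Line 4: ['guitar', 'or'] (min_width=9, slack=1)
Line 5: ['do', 'desert'] (min_width=9, slack=1)
Line 6: ['universe'] (min_width=8, slack=2)
Line 7: ['grass', 'oats'] (min_width=10, slack=0)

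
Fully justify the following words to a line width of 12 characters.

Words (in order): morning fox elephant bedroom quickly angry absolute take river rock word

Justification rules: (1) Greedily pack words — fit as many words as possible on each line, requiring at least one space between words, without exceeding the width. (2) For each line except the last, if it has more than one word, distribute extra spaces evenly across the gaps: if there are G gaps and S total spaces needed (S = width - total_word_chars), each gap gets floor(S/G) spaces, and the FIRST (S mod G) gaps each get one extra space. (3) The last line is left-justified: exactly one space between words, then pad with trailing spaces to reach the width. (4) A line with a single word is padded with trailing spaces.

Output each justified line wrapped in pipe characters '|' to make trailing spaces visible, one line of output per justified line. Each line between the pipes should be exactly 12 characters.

Answer: |morning  fox|
|elephant    |
|bedroom     |
|quickly     |
|angry       |
|absolute    |
|take   river|
|rock word   |

Derivation:
Line 1: ['morning', 'fox'] (min_width=11, slack=1)
Line 2: ['elephant'] (min_width=8, slack=4)
Line 3: ['bedroom'] (min_width=7, slack=5)
Line 4: ['quickly'] (min_width=7, slack=5)
Line 5: ['angry'] (min_width=5, slack=7)
Line 6: ['absolute'] (min_width=8, slack=4)
Line 7: ['take', 'river'] (min_width=10, slack=2)
Line 8: ['rock', 'word'] (min_width=9, slack=3)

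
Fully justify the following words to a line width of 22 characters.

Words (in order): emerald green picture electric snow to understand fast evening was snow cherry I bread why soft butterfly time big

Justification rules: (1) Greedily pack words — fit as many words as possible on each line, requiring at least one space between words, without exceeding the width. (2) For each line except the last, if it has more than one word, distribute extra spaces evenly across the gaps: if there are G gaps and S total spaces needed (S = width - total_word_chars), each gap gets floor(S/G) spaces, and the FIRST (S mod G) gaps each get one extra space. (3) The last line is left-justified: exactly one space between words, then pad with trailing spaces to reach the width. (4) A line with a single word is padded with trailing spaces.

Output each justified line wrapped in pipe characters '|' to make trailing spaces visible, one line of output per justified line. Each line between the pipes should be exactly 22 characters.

Answer: |emerald  green picture|
|electric    snow    to|
|understand        fast|
|evening    was    snow|
|cherry   I  bread  why|
|soft   butterfly  time|
|big                   |

Derivation:
Line 1: ['emerald', 'green', 'picture'] (min_width=21, slack=1)
Line 2: ['electric', 'snow', 'to'] (min_width=16, slack=6)
Line 3: ['understand', 'fast'] (min_width=15, slack=7)
Line 4: ['evening', 'was', 'snow'] (min_width=16, slack=6)
Line 5: ['cherry', 'I', 'bread', 'why'] (min_width=18, slack=4)
Line 6: ['soft', 'butterfly', 'time'] (min_width=19, slack=3)
Line 7: ['big'] (min_width=3, slack=19)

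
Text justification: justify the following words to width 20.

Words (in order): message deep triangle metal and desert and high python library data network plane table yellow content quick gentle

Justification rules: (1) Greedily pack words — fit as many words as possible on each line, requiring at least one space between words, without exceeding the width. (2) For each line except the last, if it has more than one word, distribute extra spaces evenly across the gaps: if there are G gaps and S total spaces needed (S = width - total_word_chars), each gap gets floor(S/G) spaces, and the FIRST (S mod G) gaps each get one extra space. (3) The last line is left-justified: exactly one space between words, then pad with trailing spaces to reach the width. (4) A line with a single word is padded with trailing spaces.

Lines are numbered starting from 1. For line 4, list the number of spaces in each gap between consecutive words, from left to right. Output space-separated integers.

Answer: 2 1

Derivation:
Line 1: ['message', 'deep'] (min_width=12, slack=8)
Line 2: ['triangle', 'metal', 'and'] (min_width=18, slack=2)
Line 3: ['desert', 'and', 'high'] (min_width=15, slack=5)
Line 4: ['python', 'library', 'data'] (min_width=19, slack=1)
Line 5: ['network', 'plane', 'table'] (min_width=19, slack=1)
Line 6: ['yellow', 'content', 'quick'] (min_width=20, slack=0)
Line 7: ['gentle'] (min_width=6, slack=14)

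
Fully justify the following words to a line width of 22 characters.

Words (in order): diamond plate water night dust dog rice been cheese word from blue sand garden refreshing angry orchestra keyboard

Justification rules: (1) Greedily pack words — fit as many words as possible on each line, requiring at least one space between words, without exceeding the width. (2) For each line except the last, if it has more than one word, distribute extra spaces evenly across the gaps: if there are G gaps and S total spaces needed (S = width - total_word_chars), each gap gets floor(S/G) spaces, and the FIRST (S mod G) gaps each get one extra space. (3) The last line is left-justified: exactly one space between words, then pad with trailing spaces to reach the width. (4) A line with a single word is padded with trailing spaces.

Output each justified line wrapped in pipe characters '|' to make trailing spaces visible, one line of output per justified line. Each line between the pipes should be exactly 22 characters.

Line 1: ['diamond', 'plate', 'water'] (min_width=19, slack=3)
Line 2: ['night', 'dust', 'dog', 'rice'] (min_width=19, slack=3)
Line 3: ['been', 'cheese', 'word', 'from'] (min_width=21, slack=1)
Line 4: ['blue', 'sand', 'garden'] (min_width=16, slack=6)
Line 5: ['refreshing', 'angry'] (min_width=16, slack=6)
Line 6: ['orchestra', 'keyboard'] (min_width=18, slack=4)

Answer: |diamond   plate  water|
|night  dust  dog  rice|
|been  cheese word from|
|blue    sand    garden|
|refreshing       angry|
|orchestra keyboard    |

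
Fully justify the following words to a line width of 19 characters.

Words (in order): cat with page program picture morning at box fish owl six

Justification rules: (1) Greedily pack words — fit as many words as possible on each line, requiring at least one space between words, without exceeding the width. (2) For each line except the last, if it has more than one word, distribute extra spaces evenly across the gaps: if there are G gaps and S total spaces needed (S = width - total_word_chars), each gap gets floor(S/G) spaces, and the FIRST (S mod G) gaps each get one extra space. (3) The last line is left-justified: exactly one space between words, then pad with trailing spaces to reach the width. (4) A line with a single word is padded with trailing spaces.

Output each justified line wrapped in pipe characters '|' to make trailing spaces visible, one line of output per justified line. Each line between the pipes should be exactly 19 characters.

Line 1: ['cat', 'with', 'page'] (min_width=13, slack=6)
Line 2: ['program', 'picture'] (min_width=15, slack=4)
Line 3: ['morning', 'at', 'box', 'fish'] (min_width=19, slack=0)
Line 4: ['owl', 'six'] (min_width=7, slack=12)

Answer: |cat    with    page|
|program     picture|
|morning at box fish|
|owl six            |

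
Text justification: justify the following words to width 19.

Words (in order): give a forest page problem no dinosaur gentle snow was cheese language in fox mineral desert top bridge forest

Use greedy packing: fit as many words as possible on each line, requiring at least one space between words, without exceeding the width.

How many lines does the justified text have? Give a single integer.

Answer: 6

Derivation:
Line 1: ['give', 'a', 'forest', 'page'] (min_width=18, slack=1)
Line 2: ['problem', 'no', 'dinosaur'] (min_width=19, slack=0)
Line 3: ['gentle', 'snow', 'was'] (min_width=15, slack=4)
Line 4: ['cheese', 'language', 'in'] (min_width=18, slack=1)
Line 5: ['fox', 'mineral', 'desert'] (min_width=18, slack=1)
Line 6: ['top', 'bridge', 'forest'] (min_width=17, slack=2)
Total lines: 6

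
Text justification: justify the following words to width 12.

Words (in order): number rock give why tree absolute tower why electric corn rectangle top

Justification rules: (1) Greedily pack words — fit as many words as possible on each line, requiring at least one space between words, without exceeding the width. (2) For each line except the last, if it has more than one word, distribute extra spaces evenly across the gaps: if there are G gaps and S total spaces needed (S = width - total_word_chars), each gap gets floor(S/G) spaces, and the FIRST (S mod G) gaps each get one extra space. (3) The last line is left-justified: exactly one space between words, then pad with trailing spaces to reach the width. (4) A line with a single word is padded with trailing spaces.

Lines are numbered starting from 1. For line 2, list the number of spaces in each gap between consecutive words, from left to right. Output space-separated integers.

Line 1: ['number', 'rock'] (min_width=11, slack=1)
Line 2: ['give', 'why'] (min_width=8, slack=4)
Line 3: ['tree'] (min_width=4, slack=8)
Line 4: ['absolute'] (min_width=8, slack=4)
Line 5: ['tower', 'why'] (min_width=9, slack=3)
Line 6: ['electric'] (min_width=8, slack=4)
Line 7: ['corn'] (min_width=4, slack=8)
Line 8: ['rectangle'] (min_width=9, slack=3)
Line 9: ['top'] (min_width=3, slack=9)

Answer: 5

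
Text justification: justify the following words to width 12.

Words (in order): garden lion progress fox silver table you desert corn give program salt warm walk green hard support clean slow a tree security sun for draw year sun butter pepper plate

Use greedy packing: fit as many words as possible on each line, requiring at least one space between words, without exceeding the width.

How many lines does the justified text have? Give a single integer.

Line 1: ['garden', 'lion'] (min_width=11, slack=1)
Line 2: ['progress', 'fox'] (min_width=12, slack=0)
Line 3: ['silver', 'table'] (min_width=12, slack=0)
Line 4: ['you', 'desert'] (min_width=10, slack=2)
Line 5: ['corn', 'give'] (min_width=9, slack=3)
Line 6: ['program', 'salt'] (min_width=12, slack=0)
Line 7: ['warm', 'walk'] (min_width=9, slack=3)
Line 8: ['green', 'hard'] (min_width=10, slack=2)
Line 9: ['support'] (min_width=7, slack=5)
Line 10: ['clean', 'slow', 'a'] (min_width=12, slack=0)
Line 11: ['tree'] (min_width=4, slack=8)
Line 12: ['security', 'sun'] (min_width=12, slack=0)
Line 13: ['for', 'draw'] (min_width=8, slack=4)
Line 14: ['year', 'sun'] (min_width=8, slack=4)
Line 15: ['butter'] (min_width=6, slack=6)
Line 16: ['pepper', 'plate'] (min_width=12, slack=0)
Total lines: 16

Answer: 16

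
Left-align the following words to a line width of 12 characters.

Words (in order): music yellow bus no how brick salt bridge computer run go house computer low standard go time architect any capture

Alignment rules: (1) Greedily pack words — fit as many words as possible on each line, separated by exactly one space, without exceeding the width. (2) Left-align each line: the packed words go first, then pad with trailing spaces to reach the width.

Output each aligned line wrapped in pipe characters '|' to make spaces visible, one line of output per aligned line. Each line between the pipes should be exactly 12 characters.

Answer: |music yellow|
|bus no how  |
|brick salt  |
|bridge      |
|computer run|
|go house    |
|computer low|
|standard go |
|time        |
|architect   |
|any capture |

Derivation:
Line 1: ['music', 'yellow'] (min_width=12, slack=0)
Line 2: ['bus', 'no', 'how'] (min_width=10, slack=2)
Line 3: ['brick', 'salt'] (min_width=10, slack=2)
Line 4: ['bridge'] (min_width=6, slack=6)
Line 5: ['computer', 'run'] (min_width=12, slack=0)
Line 6: ['go', 'house'] (min_width=8, slack=4)
Line 7: ['computer', 'low'] (min_width=12, slack=0)
Line 8: ['standard', 'go'] (min_width=11, slack=1)
Line 9: ['time'] (min_width=4, slack=8)
Line 10: ['architect'] (min_width=9, slack=3)
Line 11: ['any', 'capture'] (min_width=11, slack=1)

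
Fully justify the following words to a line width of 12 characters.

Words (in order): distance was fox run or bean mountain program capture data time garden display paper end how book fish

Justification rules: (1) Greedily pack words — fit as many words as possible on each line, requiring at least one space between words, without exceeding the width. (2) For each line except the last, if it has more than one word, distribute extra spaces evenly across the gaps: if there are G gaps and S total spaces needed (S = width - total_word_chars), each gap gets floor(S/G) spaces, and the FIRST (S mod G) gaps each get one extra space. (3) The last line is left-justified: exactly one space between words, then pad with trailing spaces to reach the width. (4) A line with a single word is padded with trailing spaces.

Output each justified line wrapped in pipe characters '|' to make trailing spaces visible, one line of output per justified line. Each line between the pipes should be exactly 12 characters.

Line 1: ['distance', 'was'] (min_width=12, slack=0)
Line 2: ['fox', 'run', 'or'] (min_width=10, slack=2)
Line 3: ['bean'] (min_width=4, slack=8)
Line 4: ['mountain'] (min_width=8, slack=4)
Line 5: ['program'] (min_width=7, slack=5)
Line 6: ['capture', 'data'] (min_width=12, slack=0)
Line 7: ['time', 'garden'] (min_width=11, slack=1)
Line 8: ['display'] (min_width=7, slack=5)
Line 9: ['paper', 'end'] (min_width=9, slack=3)
Line 10: ['how', 'book'] (min_width=8, slack=4)
Line 11: ['fish'] (min_width=4, slack=8)

Answer: |distance was|
|fox  run  or|
|bean        |
|mountain    |
|program     |
|capture data|
|time  garden|
|display     |
|paper    end|
|how     book|
|fish        |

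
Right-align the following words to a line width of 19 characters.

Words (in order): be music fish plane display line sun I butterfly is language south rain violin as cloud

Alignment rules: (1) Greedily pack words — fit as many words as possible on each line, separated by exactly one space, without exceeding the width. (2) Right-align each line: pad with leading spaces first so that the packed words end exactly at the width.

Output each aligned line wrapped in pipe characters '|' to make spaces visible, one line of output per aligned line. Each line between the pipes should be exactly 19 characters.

Answer: |be music fish plane|
| display line sun I|
|       butterfly is|
|language south rain|
|    violin as cloud|

Derivation:
Line 1: ['be', 'music', 'fish', 'plane'] (min_width=19, slack=0)
Line 2: ['display', 'line', 'sun', 'I'] (min_width=18, slack=1)
Line 3: ['butterfly', 'is'] (min_width=12, slack=7)
Line 4: ['language', 'south', 'rain'] (min_width=19, slack=0)
Line 5: ['violin', 'as', 'cloud'] (min_width=15, slack=4)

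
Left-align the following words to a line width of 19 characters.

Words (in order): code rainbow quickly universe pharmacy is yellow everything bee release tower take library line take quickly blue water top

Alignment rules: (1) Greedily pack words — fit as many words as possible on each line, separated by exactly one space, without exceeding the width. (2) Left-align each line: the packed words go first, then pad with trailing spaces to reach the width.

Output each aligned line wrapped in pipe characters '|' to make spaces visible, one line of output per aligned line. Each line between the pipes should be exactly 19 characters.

Answer: |code rainbow       |
|quickly universe   |
|pharmacy is yellow |
|everything bee     |
|release tower take |
|library line take  |
|quickly blue water |
|top                |

Derivation:
Line 1: ['code', 'rainbow'] (min_width=12, slack=7)
Line 2: ['quickly', 'universe'] (min_width=16, slack=3)
Line 3: ['pharmacy', 'is', 'yellow'] (min_width=18, slack=1)
Line 4: ['everything', 'bee'] (min_width=14, slack=5)
Line 5: ['release', 'tower', 'take'] (min_width=18, slack=1)
Line 6: ['library', 'line', 'take'] (min_width=17, slack=2)
Line 7: ['quickly', 'blue', 'water'] (min_width=18, slack=1)
Line 8: ['top'] (min_width=3, slack=16)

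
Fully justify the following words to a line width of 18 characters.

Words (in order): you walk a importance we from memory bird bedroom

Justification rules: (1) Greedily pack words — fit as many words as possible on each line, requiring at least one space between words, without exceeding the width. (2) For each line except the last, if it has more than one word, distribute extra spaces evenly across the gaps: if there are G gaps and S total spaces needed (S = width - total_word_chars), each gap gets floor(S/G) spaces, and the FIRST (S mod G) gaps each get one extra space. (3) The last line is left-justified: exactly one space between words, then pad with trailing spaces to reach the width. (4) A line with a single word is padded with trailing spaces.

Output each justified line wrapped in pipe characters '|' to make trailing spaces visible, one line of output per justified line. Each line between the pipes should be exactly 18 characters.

Answer: |you     walk     a|
|importance we from|
|memory        bird|
|bedroom           |

Derivation:
Line 1: ['you', 'walk', 'a'] (min_width=10, slack=8)
Line 2: ['importance', 'we', 'from'] (min_width=18, slack=0)
Line 3: ['memory', 'bird'] (min_width=11, slack=7)
Line 4: ['bedroom'] (min_width=7, slack=11)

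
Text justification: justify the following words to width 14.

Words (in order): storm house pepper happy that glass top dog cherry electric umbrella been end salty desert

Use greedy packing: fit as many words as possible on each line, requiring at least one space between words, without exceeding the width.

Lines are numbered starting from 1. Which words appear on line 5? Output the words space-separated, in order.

Line 1: ['storm', 'house'] (min_width=11, slack=3)
Line 2: ['pepper', 'happy'] (min_width=12, slack=2)
Line 3: ['that', 'glass', 'top'] (min_width=14, slack=0)
Line 4: ['dog', 'cherry'] (min_width=10, slack=4)
Line 5: ['electric'] (min_width=8, slack=6)
Line 6: ['umbrella', 'been'] (min_width=13, slack=1)
Line 7: ['end', 'salty'] (min_width=9, slack=5)
Line 8: ['desert'] (min_width=6, slack=8)

Answer: electric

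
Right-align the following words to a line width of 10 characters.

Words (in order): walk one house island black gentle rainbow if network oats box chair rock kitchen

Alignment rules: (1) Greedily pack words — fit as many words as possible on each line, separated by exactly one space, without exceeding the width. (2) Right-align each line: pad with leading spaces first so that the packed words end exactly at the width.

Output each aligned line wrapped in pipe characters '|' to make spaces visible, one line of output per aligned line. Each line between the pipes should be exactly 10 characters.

Answer: |  walk one|
|     house|
|    island|
|     black|
|    gentle|
|rainbow if|
|   network|
|  oats box|
|chair rock|
|   kitchen|

Derivation:
Line 1: ['walk', 'one'] (min_width=8, slack=2)
Line 2: ['house'] (min_width=5, slack=5)
Line 3: ['island'] (min_width=6, slack=4)
Line 4: ['black'] (min_width=5, slack=5)
Line 5: ['gentle'] (min_width=6, slack=4)
Line 6: ['rainbow', 'if'] (min_width=10, slack=0)
Line 7: ['network'] (min_width=7, slack=3)
Line 8: ['oats', 'box'] (min_width=8, slack=2)
Line 9: ['chair', 'rock'] (min_width=10, slack=0)
Line 10: ['kitchen'] (min_width=7, slack=3)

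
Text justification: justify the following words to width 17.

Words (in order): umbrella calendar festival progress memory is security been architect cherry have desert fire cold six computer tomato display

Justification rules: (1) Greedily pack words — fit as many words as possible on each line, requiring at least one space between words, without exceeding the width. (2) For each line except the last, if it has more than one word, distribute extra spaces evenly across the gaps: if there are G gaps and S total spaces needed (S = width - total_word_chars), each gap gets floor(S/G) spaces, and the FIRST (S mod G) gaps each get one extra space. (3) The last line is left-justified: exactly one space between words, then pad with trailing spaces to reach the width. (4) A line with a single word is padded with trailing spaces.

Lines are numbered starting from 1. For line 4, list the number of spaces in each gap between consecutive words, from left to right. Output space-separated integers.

Answer: 5

Derivation:
Line 1: ['umbrella', 'calendar'] (min_width=17, slack=0)
Line 2: ['festival', 'progress'] (min_width=17, slack=0)
Line 3: ['memory', 'is'] (min_width=9, slack=8)
Line 4: ['security', 'been'] (min_width=13, slack=4)
Line 5: ['architect', 'cherry'] (min_width=16, slack=1)
Line 6: ['have', 'desert', 'fire'] (min_width=16, slack=1)
Line 7: ['cold', 'six', 'computer'] (min_width=17, slack=0)
Line 8: ['tomato', 'display'] (min_width=14, slack=3)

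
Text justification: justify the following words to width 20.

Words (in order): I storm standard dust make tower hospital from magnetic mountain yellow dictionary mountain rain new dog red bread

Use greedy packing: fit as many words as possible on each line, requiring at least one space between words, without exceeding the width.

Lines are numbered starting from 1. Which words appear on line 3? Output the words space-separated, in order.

Answer: hospital from

Derivation:
Line 1: ['I', 'storm', 'standard'] (min_width=16, slack=4)
Line 2: ['dust', 'make', 'tower'] (min_width=15, slack=5)
Line 3: ['hospital', 'from'] (min_width=13, slack=7)
Line 4: ['magnetic', 'mountain'] (min_width=17, slack=3)
Line 5: ['yellow', 'dictionary'] (min_width=17, slack=3)
Line 6: ['mountain', 'rain', 'new'] (min_width=17, slack=3)
Line 7: ['dog', 'red', 'bread'] (min_width=13, slack=7)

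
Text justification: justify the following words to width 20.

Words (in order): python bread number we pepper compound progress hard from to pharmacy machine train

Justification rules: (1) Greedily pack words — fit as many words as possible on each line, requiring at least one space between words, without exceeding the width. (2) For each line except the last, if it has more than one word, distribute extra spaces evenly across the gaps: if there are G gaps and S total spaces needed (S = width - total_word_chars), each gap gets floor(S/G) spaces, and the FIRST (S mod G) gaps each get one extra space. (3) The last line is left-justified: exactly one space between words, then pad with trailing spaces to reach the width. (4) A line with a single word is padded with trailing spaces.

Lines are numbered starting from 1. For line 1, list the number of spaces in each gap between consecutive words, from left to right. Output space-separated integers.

Answer: 2 1

Derivation:
Line 1: ['python', 'bread', 'number'] (min_width=19, slack=1)
Line 2: ['we', 'pepper', 'compound'] (min_width=18, slack=2)
Line 3: ['progress', 'hard', 'from'] (min_width=18, slack=2)
Line 4: ['to', 'pharmacy', 'machine'] (min_width=19, slack=1)
Line 5: ['train'] (min_width=5, slack=15)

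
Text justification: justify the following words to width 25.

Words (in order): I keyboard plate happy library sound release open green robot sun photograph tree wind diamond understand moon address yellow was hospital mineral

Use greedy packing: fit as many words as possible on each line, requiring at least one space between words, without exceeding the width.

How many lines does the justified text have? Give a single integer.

Line 1: ['I', 'keyboard', 'plate', 'happy'] (min_width=22, slack=3)
Line 2: ['library', 'sound', 'release'] (min_width=21, slack=4)
Line 3: ['open', 'green', 'robot', 'sun'] (min_width=20, slack=5)
Line 4: ['photograph', 'tree', 'wind'] (min_width=20, slack=5)
Line 5: ['diamond', 'understand', 'moon'] (min_width=23, slack=2)
Line 6: ['address', 'yellow', 'was'] (min_width=18, slack=7)
Line 7: ['hospital', 'mineral'] (min_width=16, slack=9)
Total lines: 7

Answer: 7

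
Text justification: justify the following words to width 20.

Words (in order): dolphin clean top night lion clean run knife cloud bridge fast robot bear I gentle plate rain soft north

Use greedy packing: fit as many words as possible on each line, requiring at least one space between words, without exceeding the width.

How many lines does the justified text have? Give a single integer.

Line 1: ['dolphin', 'clean', 'top'] (min_width=17, slack=3)
Line 2: ['night', 'lion', 'clean', 'run'] (min_width=20, slack=0)
Line 3: ['knife', 'cloud', 'bridge'] (min_width=18, slack=2)
Line 4: ['fast', 'robot', 'bear', 'I'] (min_width=17, slack=3)
Line 5: ['gentle', 'plate', 'rain'] (min_width=17, slack=3)
Line 6: ['soft', 'north'] (min_width=10, slack=10)
Total lines: 6

Answer: 6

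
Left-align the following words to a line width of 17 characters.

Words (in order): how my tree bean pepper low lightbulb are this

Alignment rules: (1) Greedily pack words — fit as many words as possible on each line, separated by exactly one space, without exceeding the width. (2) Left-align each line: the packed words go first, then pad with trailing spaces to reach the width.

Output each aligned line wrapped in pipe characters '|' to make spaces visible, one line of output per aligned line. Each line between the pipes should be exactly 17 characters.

Answer: |how my tree bean |
|pepper low       |
|lightbulb are    |
|this             |

Derivation:
Line 1: ['how', 'my', 'tree', 'bean'] (min_width=16, slack=1)
Line 2: ['pepper', 'low'] (min_width=10, slack=7)
Line 3: ['lightbulb', 'are'] (min_width=13, slack=4)
Line 4: ['this'] (min_width=4, slack=13)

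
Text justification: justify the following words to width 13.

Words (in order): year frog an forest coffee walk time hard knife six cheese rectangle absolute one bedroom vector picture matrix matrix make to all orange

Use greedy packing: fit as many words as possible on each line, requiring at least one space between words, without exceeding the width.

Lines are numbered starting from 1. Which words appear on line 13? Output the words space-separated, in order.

Line 1: ['year', 'frog', 'an'] (min_width=12, slack=1)
Line 2: ['forest', 'coffee'] (min_width=13, slack=0)
Line 3: ['walk', 'time'] (min_width=9, slack=4)
Line 4: ['hard', 'knife'] (min_width=10, slack=3)
Line 5: ['six', 'cheese'] (min_width=10, slack=3)
Line 6: ['rectangle'] (min_width=9, slack=4)
Line 7: ['absolute', 'one'] (min_width=12, slack=1)
Line 8: ['bedroom'] (min_width=7, slack=6)
Line 9: ['vector'] (min_width=6, slack=7)
Line 10: ['picture'] (min_width=7, slack=6)
Line 11: ['matrix', 'matrix'] (min_width=13, slack=0)
Line 12: ['make', 'to', 'all'] (min_width=11, slack=2)
Line 13: ['orange'] (min_width=6, slack=7)

Answer: orange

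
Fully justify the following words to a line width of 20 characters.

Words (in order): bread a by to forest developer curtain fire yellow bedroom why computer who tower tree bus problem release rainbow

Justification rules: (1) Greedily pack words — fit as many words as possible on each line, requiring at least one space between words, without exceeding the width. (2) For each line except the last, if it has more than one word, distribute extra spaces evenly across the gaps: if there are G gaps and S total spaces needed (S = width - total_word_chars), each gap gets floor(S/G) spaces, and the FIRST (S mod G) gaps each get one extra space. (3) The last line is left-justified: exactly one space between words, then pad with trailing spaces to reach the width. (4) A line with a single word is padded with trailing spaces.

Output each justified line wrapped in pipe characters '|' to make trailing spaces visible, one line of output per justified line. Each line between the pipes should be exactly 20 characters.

Line 1: ['bread', 'a', 'by', 'to', 'forest'] (min_width=20, slack=0)
Line 2: ['developer', 'curtain'] (min_width=17, slack=3)
Line 3: ['fire', 'yellow', 'bedroom'] (min_width=19, slack=1)
Line 4: ['why', 'computer', 'who'] (min_width=16, slack=4)
Line 5: ['tower', 'tree', 'bus'] (min_width=14, slack=6)
Line 6: ['problem', 'release'] (min_width=15, slack=5)
Line 7: ['rainbow'] (min_width=7, slack=13)

Answer: |bread a by to forest|
|developer    curtain|
|fire  yellow bedroom|
|why   computer   who|
|tower    tree    bus|
|problem      release|
|rainbow             |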